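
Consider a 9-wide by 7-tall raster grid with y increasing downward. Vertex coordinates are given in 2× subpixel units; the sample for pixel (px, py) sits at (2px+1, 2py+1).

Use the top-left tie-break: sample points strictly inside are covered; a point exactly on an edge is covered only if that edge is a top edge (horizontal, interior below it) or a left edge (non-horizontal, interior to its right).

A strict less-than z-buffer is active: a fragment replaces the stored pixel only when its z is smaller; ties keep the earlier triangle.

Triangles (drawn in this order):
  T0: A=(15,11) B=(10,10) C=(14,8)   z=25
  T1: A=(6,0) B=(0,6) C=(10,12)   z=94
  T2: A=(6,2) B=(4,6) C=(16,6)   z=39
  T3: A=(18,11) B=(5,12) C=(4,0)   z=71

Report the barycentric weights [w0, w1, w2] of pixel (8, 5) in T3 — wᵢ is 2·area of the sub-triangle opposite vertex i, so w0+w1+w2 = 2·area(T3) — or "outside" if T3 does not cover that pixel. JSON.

T0:
  2·area = 14
  edge (15, 11)→(10, 10): d=(-5,-1) top-left  bias=+0
  edge (10, 10)→(14, 8): d=(4,-2) top-left  bias=+0
  edge (14, 8)→(15, 11): d=(1,3) right/bottom  bias=-1
    (6,2)@(13, 5): e=[28,-14,0] → ·  [on edge]
    (2,4)@(5, 9): e=[0,-14,28] → ·  [on edge]
    (6,4)@(13, 9): e=[8,2,4] → #
    (7,4)@(15, 9): e=[10,6,-2] → ·
    (6,5)@(13, 11): e=[-2,10,6] → ·
    (7,5)@(15, 11): e=[0,14,0] → ·  [on edge]
  covered (1 px):
    · · · · · · · · ·
    · · · · · · · · ·
    · · · · · · · · ·
    · · · · · · · · ·
    · · · · · · # · ·
    · · · · · · · · ·
    · · · · · · · · ·
T1:
  2·area = 96  (B↔C swapped to make it positive)
  edge (6, 0)→(10, 12): d=(4,12) right/bottom  bias=-1
  edge (10, 12)→(0, 6): d=(-10,-6) top-left  bias=+0
  edge (0, 6)→(6, 0): d=(6,-6) top-left  bias=+0
    (2,0)@(5, 1): e=[16,80,0] → #  [on edge]
    (3,0)@(7, 1): e=[-8,92,12] → ·
    (1,1)@(3, 3): e=[48,48,0] → #  [on edge]
    (3,1)@(7, 3): e=[0,72,24] → ·  [on edge]
    (0,2)@(1, 5): e=[80,16,0] → #  [on edge]
    (3,2)@(7, 5): e=[8,52,36] → #
    (4,2)@(9, 5): e=[-16,64,48] → ·
    (0,3)@(1, 7): e=[88,-4,12] → ·
    (1,3)@(3, 7): e=[64,8,24] → #
    (4,3)@(9, 7): e=[-8,44,60] → ·
    (1,4)@(3, 9): e=[72,-12,36] → ·
    (2,4)@(5, 9): e=[48,0,48] → #  [on edge]
    (4,4)@(9, 9): e=[0,24,72] → ·  [on edge]
  covered (13 px):
    · · # · · · · · ·
    · # # · · · · · ·
    # # # # · · · · ·
    · # # # · · · · ·
    · · # # · · · · ·
    · · · · # · · · ·
    · · · · · · · · ·
T2:
  2·area = 48  (B↔C swapped to make it positive)
  edge (6, 2)→(16, 6): d=(10,4) right/bottom  bias=-1
  edge (16, 6)→(4, 6): d=(-12,0) right/bottom  bias=-1
  edge (4, 6)→(6, 2): d=(2,-4) top-left  bias=+0
    (3,1)@(7, 3): e=[6,36,6] → #
    (4,1)@(9, 3): e=[-2,36,14] → ·
    (2,2)@(5, 5): e=[34,12,2] → #
    (4,2)@(9, 5): e=[18,12,18] → #
    (5,2)@(11, 5): e=[10,12,26] → #
    (6,2)@(13, 5): e=[2,12,34] → #
    (7,2)@(15, 5): e=[-6,12,42] → ·
    (2,3)@(5, 7): e=[54,-12,6] → ·
    (3,3)@(7, 7): e=[46,-12,14] → ·
    (4,3)@(9, 7): e=[38,-12,22] → ·
    (5,3)@(11, 7): e=[30,-12,30] → ·
    (6,3)@(13, 7): e=[22,-12,38] → ·
  covered (6 px):
    · · · · · · · · ·
    · · · # · · · · ·
    · · # # # # # · ·
    · · · · · · · · ·
    · · · · · · · · ·
    · · · · · · · · ·
    · · · · · · · · ·
T3:
  2·area = 157
  edge (18, 11)→(5, 12): d=(-13,1) right/bottom  bias=-1
  edge (5, 12)→(4, 0): d=(-1,-12) top-left  bias=+0
  edge (4, 0)→(18, 11): d=(14,11) right/bottom  bias=-1
    (2,0)@(5, 1): e=[143,11,3] → #
    (3,0)@(7, 1): e=[141,35,-19] → ·
    (2,1)@(5, 3): e=[117,9,31] → #
    (3,1)@(7, 3): e=[115,33,9] → #
    (4,1)@(9, 3): e=[113,57,-13] → ·
    (2,2)@(5, 5): e=[91,7,59] → #
    (4,2)@(9, 5): e=[87,55,15] → #
    (5,2)@(11, 5): e=[85,79,-7] → ·
    (2,3)@(5, 7): e=[65,5,87] → #
    (5,3)@(11, 7): e=[59,77,21] → #
    (6,3)@(13, 7): e=[57,101,-1] → ·
    (2,4)@(5, 9): e=[39,3,115] → #
  covered (23 px):
    · · # · · · · · ·
    · · # # · · · · ·
    · · # # # · · · ·
    · · # # # # · · ·
    · · # # # # # # ·
    · · # # # # # # #
    · · · · · · · · ·

Final: [145,11,1]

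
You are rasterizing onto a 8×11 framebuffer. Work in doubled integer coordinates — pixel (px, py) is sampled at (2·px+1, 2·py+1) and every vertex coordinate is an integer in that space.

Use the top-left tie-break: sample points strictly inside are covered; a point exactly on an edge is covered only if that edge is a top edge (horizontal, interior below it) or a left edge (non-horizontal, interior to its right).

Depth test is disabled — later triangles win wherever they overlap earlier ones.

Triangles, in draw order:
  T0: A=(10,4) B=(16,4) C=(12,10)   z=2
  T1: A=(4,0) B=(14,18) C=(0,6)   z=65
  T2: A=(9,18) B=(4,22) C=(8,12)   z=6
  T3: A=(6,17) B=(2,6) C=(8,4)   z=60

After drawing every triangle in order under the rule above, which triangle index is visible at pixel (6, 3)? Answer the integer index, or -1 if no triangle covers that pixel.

T0:
  2·area = 36
  edge (10, 4)→(16, 4): d=(6,0) top-left  bias=+0
  edge (16, 4)→(12, 10): d=(-4,6) right/bottom  bias=-1
  edge (12, 10)→(10, 4): d=(-2,-6) top-left  bias=+0
    (4,0)@(9, 1): e=[-18,54,0] → .  [on edge]
    (5,2)@(11, 5): e=[6,26,4] → X
    (6,2)@(13, 5): e=[6,14,16] → X
    (7,2)@(15, 5): e=[6,2,28] → X
    (5,3)@(11, 7): e=[18,18,0] → X  [on edge]
    (7,3)@(15, 7): e=[18,-6,24] → .
    (5,4)@(11, 9): e=[30,10,-4] → .
    (6,4)@(13, 9): e=[30,-2,8] → .
    (6,6)@(13, 13): e=[54,-18,0] → .  [on edge]
    (7,9)@(15, 19): e=[90,-54,0] → .  [on edge]
  covered (5 px):
    . . . . . . . .
    . . . . . . . .
    . . . . . X X X
    . . . . . X X .
    . . . . . . . .
    . . . . . . . .
    . . . . . . . .
    . . . . . . . .
    . . . . . . . .
    . . . . . . . .
    . . . . . . . .
T1:
  2·area = 132
  edge (4, 0)→(14, 18): d=(10,18) right/bottom  bias=-1
  edge (14, 18)→(0, 6): d=(-14,-12) top-left  bias=+0
  edge (0, 6)→(4, 0): d=(4,-6) top-left  bias=+0
    (1,1)@(3, 3): e=[48,78,6] → X
    (2,1)@(5, 3): e=[12,102,18] → X
    (3,1)@(7, 3): e=[-24,126,30] → .
    (0,2)@(1, 5): e=[104,26,2] → X
    (3,2)@(7, 5): e=[-4,98,38] → .
    (0,3)@(1, 7): e=[124,-2,10] → .
    (1,3)@(3, 7): e=[88,22,22] → X
    (3,3)@(7, 7): e=[16,70,46] → X
    (4,3)@(9, 7): e=[-20,94,58] → .
    (1,4)@(3, 9): e=[108,-6,30] → .
    (2,4)@(5, 9): e=[72,18,42] → X
    (4,4)@(9, 9): e=[0,66,66] → .  [on edge]
  covered (16 px):
    . . . . . . . .
    . X X . . . . .
    X X X . . . . .
    . X X X . . . .
    . . X X . . . .
    . . . X X . . .
    . . . . X X . .
    . . . . . X . .
    . . . . . . X .
    . . . . . . . .
    . . . . . . . .
T2:
  2·area = 34
  edge (9, 18)→(4, 22): d=(-5,4) right/bottom  bias=-1
  edge (4, 22)→(8, 12): d=(4,-10) top-left  bias=+0
  edge (8, 12)→(9, 18): d=(1,6) right/bottom  bias=-1
    (3,7)@(7, 15): e=[23,2,9] → X
    (4,7)@(9, 15): e=[15,22,-3] → .
    (3,8)@(7, 17): e=[13,10,11] → X
    (4,8)@(9, 17): e=[5,30,-1] → .
    (3,9)@(7, 19): e=[3,18,13] → X
    (4,9)@(9, 19): e=[-5,38,1] → .
    (2,10)@(5, 21): e=[1,6,27] → X
    (3,10)@(7, 21): e=[-7,26,15] → .
  covered (4 px):
    . . . . . . . .
    . . . . . . . .
    . . . . . . . .
    . . . . . . . .
    . . . . . . . .
    . . . . . . . .
    . . . . . . . .
    . . . X . . . .
    . . . X . . . .
    . . . X . . . .
    . . X . . . . .
T3:
  2·area = 74
  edge (6, 17)→(2, 6): d=(-4,-11) top-left  bias=+0
  edge (2, 6)→(8, 4): d=(6,-2) top-left  bias=+0
  edge (8, 4)→(6, 17): d=(-2,13) right/bottom  bias=-1
    (5,1)@(11, 3): e=[111,0,-37] → .  [on edge]
    (2,2)@(5, 5): e=[37,0,37] → X  [on edge]
    (3,2)@(7, 5): e=[59,4,11] → X
    (4,2)@(9, 5): e=[81,8,-15] → .
    (1,3)@(3, 7): e=[7,8,59] → X
    (4,3)@(9, 7): e=[73,20,-19] → .
    (1,4)@(3, 9): e=[-1,20,55] → .
    (2,4)@(5, 9): e=[21,24,29] → X
    (4,4)@(9, 9): e=[65,32,-23] → .
    (2,5)@(5, 11): e=[13,36,25] → X
    (3,5)@(7, 11): e=[35,40,-1] → .
    (2,6)@(5, 13): e=[5,48,21] → X
  covered (9 px):
    . . . . . . . .
    . . . . . . . .
    . . X X . . . .
    . X X X . . . .
    . . X X . . . .
    . . X . . . . .
    . . X . . . . .
    . . . . . . . .
    . . . . . . . .
    . . . . . . . .
    . . . . . . . .

Z-buffer (winner per pixel, '.' = empty):
  . . . . . . . .
  . 1 1 . . . . .
  1 1 3 3 . 0 0 0
  . 3 3 3 . 0 0 .
  . . 3 3 . . . .
  . . 3 1 1 . . .
  . . 3 . 1 1 . .
  . . . 2 . 1 . .
  . . . 2 . . 1 .
  . . . 2 . . . .
  . . 2 . . . . .

Final: 0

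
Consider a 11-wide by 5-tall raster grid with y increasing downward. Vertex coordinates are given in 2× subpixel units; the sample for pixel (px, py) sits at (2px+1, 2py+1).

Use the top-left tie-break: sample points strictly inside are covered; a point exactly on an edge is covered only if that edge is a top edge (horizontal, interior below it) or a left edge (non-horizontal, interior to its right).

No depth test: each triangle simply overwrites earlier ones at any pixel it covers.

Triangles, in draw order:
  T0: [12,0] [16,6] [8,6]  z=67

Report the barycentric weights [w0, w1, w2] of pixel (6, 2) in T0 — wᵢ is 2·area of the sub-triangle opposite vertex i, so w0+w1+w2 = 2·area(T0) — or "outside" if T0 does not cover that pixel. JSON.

T0:
  2·area = 48
  edge (12, 0)→(16, 6): d=(4,6) right/bottom  bias=-1
  edge (16, 6)→(8, 6): d=(-8,0) right/bottom  bias=-1
  edge (8, 6)→(12, 0): d=(4,-6) top-left  bias=+0
    (5,1)@(11, 3): e=[18,24,6] → X
    (6,1)@(13, 3): e=[6,24,18] → X
    (7,1)@(15, 3): e=[-6,24,30] → .
    (4,2)@(9, 5): e=[38,8,2] → X
    (7,2)@(15, 5): e=[2,8,38] → X
    (8,2)@(17, 5): e=[-10,8,50] → .
    (4,3)@(9, 7): e=[46,-8,10] → .
    (5,3)@(11, 7): e=[34,-8,22] → .
    (6,3)@(13, 7): e=[22,-8,34] → .
    (7,3)@(15, 7): e=[10,-8,46] → .
  covered (6 px):
    . . . . . . . . . . .
    . . . . . X X . . . .
    . . . . X X X X . . .
    . . . . . . . . . . .
    . . . . . . . . . . .

Answer: [8,26,14]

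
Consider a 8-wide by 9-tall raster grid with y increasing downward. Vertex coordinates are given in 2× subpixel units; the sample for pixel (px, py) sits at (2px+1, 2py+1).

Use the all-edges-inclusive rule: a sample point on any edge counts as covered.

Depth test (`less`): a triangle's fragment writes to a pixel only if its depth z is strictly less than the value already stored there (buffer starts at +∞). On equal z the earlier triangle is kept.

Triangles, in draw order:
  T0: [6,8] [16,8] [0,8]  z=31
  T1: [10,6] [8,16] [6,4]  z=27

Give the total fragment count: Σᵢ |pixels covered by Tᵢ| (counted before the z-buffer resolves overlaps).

T0:
  degenerate (2·area = 0) — covers nothing
T1:
  2·area = 44
  edge (10, 6)→(8, 16): d=(-2,10) inclusive
  edge (8, 16)→(6, 4): d=(-2,-12) inclusive
  edge (6, 4)→(10, 6): d=(4,2) inclusive
    (5,0)@(11, 1): e=[0,66,-22] → ·  [on edge]
    (3,2)@(7, 5): e=[32,10,2] → #
    (4,2)@(9, 5): e=[12,34,-2] → ·
    (3,3)@(7, 7): e=[28,6,10] → #
    (4,3)@(9, 7): e=[8,30,6] → #
    (5,3)@(11, 7): e=[-12,54,2] → ·
    (3,4)@(7, 9): e=[24,2,18] → #
    (5,4)@(11, 9): e=[-16,50,10] → ·
    (3,5)@(7, 11): e=[20,-2,26] → ·
    (4,5)@(9, 11): e=[0,22,22] → #  [on edge]
    (5,5)@(11, 11): e=[-20,46,18] → ·
    (4,6)@(9, 13): e=[-4,18,30] → ·
  covered (6 px):
    · · · · · · · ·
    · · · · · · · ·
    · · · # · · · ·
    · · · # # · · ·
    · · · # # · · ·
    · · · · # · · ·
    · · · · · · · ·
    · · · · · · · ·
    · · · · · · · ·

Result: 6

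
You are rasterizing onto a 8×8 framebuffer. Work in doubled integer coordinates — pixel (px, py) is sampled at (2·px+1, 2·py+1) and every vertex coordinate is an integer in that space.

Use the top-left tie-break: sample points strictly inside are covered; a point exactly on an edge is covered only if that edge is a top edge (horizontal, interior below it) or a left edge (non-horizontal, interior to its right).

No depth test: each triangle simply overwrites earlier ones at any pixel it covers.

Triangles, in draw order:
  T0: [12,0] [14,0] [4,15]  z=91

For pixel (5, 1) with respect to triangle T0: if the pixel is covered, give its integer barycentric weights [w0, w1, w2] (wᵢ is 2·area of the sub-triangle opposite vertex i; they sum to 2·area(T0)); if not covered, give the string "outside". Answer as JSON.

T0:
  2·area = 30
  edge (12, 0)→(14, 0): d=(2,0) top-left  bias=+0
  edge (14, 0)→(4, 15): d=(-10,15) right/bottom  bias=-1
  edge (4, 15)→(12, 0): d=(8,-15) top-left  bias=+0
    (6,0)@(13, 1): e=[2,5,23] → #
    (7,0)@(15, 1): e=[2,-25,53] → ·
    (5,1)@(11, 3): e=[6,15,9] → #
    (6,1)@(13, 3): e=[6,-15,39] → ·
    (5,2)@(11, 5): e=[10,-5,25] → ·
    (4,3)@(9, 7): e=[14,5,11] → #
    (5,3)@(11, 7): e=[14,-25,41] → ·
    (4,4)@(9, 9): e=[18,-15,27] → ·
  covered (3 px):
    · · · · · · # ·
    · · · · · # · ·
    · · · · · · · ·
    · · · · # · · ·
    · · · · · · · ·
    · · · · · · · ·
    · · · · · · · ·
    · · · · · · · ·

Answer: [15,9,6]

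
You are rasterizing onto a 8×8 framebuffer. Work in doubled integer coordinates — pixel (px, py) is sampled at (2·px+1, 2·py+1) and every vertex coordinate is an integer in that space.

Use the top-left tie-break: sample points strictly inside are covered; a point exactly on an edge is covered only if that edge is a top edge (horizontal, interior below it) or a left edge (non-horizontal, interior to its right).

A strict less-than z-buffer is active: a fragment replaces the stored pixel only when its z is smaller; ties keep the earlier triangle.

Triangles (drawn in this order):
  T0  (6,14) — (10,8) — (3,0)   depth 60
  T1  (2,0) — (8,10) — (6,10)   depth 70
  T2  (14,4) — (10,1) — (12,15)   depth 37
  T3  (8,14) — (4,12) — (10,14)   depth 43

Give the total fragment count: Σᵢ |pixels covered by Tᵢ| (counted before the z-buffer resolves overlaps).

T0:
  2·area = 74  (B↔C swapped to make it positive)
  edge (6, 14)→(3, 0): d=(-3,-14) top-left  bias=+0
  edge (3, 0)→(10, 8): d=(7,8) right/bottom  bias=-1
  edge (10, 8)→(6, 14): d=(-4,6) right/bottom  bias=-1
    (2,1)@(5, 3): e=[19,5,50] → #
    (3,1)@(7, 3): e=[47,-11,38] → ·
    (2,2)@(5, 5): e=[13,19,42] → #
    (3,2)@(7, 5): e=[41,3,30] → #
    (4,2)@(9, 5): e=[69,-13,18] → ·
    (2,3)@(5, 7): e=[7,33,34] → #
    (4,3)@(9, 7): e=[63,1,10] → #
    (5,3)@(11, 7): e=[91,-15,-2] → ·
    (2,4)@(5, 9): e=[1,47,26] → #
    (5,4)@(11, 9): e=[85,-1,-10] → ·
    (2,5)@(5, 11): e=[-5,61,18] → ·
    (3,5)@(7, 11): e=[23,45,6] → #
  covered (10 px):
    · · · · · · · ·
    · · # · · · · ·
    · · # # · · · ·
    · · # # # · · ·
    · · # # # · · ·
    · · · # · · · ·
    · · · · · · · ·
    · · · · · · · ·
T1:
  2·area = 20
  edge (2, 0)→(8, 10): d=(6,10) right/bottom  bias=-1
  edge (8, 10)→(6, 10): d=(-2,0) right/bottom  bias=-1
  edge (6, 10)→(2, 0): d=(-4,-10) top-left  bias=+0
    (2,2)@(5, 5): e=[0,10,10] → ·  [on edge]
    (2,3)@(5, 7): e=[12,6,2] → #
    (3,3)@(7, 7): e=[-8,6,22] → ·
    (2,4)@(5, 9): e=[24,2,-6] → ·
    (3,4)@(7, 9): e=[4,2,14] → #
    (4,4)@(9, 9): e=[-16,2,34] → ·
    (3,5)@(7, 11): e=[16,-2,6] → ·
    (5,7)@(11, 15): e=[0,-10,30] → ·  [on edge]
  covered (2 px):
    · · · · · · · ·
    · · · · · · · ·
    · · · · · · · ·
    · · # · · · · ·
    · · · # · · · ·
    · · · · · · · ·
    · · · · · · · ·
    · · · · · · · ·
T2:
  2·area = 50  (B↔C swapped to make it positive)
  edge (14, 4)→(12, 15): d=(-2,11) right/bottom  bias=-1
  edge (12, 15)→(10, 1): d=(-2,-14) top-left  bias=+0
  edge (10, 1)→(14, 4): d=(4,3) right/bottom  bias=-1
    (5,1)@(11, 3): e=[35,10,5] → #
    (6,1)@(13, 3): e=[13,38,-1] → ·
    (5,2)@(11, 5): e=[31,6,13] → #
    (6,2)@(13, 5): e=[9,34,7] → #
    (7,2)@(15, 5): e=[-13,62,1] → ·
    (5,3)@(11, 7): e=[27,2,21] → #
    (7,3)@(15, 7): e=[-17,58,9] → ·
    (5,4)@(11, 9): e=[23,-2,29] → ·
    (6,4)@(13, 9): e=[1,26,23] → #
    (7,4)@(15, 9): e=[-21,54,17] → ·
    (6,5)@(13, 11): e=[-3,22,31] → ·
  covered (6 px):
    · · · · · · · ·
    · · · · · # · ·
    · · · · · # # ·
    · · · · · # # ·
    · · · · · · # ·
    · · · · · · · ·
    · · · · · · · ·
    · · · · · · · ·
T3:
  2·area = 4
  edge (8, 14)→(4, 12): d=(-4,-2) top-left  bias=+0
  edge (4, 12)→(10, 14): d=(6,2) right/bottom  bias=-1
  edge (10, 14)→(8, 14): d=(-2,0) right/bottom  bias=-1
    (0,5)@(1, 11): e=[-2,0,6] → ·  [on edge]
    (3,6)@(7, 13): e=[2,0,2] → ·  [on edge]
    (6,7)@(13, 15): e=[6,0,-2] → ·  [on edge]
  covered (0 px):
    · · · · · · · ·
    · · · · · · · ·
    · · · · · · · ·
    · · · · · · · ·
    · · · · · · · ·
    · · · · · · · ·
    · · · · · · · ·
    · · · · · · · ·

Result: 18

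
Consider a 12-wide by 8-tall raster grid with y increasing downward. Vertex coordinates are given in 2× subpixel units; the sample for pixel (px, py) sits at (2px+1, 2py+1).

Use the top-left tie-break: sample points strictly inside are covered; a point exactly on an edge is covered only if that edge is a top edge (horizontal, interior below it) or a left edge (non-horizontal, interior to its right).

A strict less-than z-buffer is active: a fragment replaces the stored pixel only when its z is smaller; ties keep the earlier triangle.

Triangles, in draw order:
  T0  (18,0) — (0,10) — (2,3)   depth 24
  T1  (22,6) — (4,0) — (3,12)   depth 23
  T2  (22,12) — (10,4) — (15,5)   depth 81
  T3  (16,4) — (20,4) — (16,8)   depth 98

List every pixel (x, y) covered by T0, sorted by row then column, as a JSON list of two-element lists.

T0:
  2·area = 106
  edge (18, 0)→(0, 10): d=(-18,10) right/bottom  bias=-1
  edge (0, 10)→(2, 3): d=(2,-7) top-left  bias=+0
  edge (2, 3)→(18, 0): d=(16,-3) top-left  bias=+0
    (6,0)@(13, 1): e=[32,73,1] → █
    (7,0)@(15, 1): e=[12,87,7] → █
    (8,0)@(17, 1): e=[-8,101,13] → ·
    (1,1)@(3, 3): e=[96,7,3] → █
    (2,1)@(5, 3): e=[76,21,9] → █
    (3,1)@(7, 3): e=[56,35,15] → █
    (4,1)@(9, 3): e=[36,49,21] → █
    (5,1)@(11, 3): e=[16,63,27] → █
    (6,1)@(13, 3): e=[-4,77,33] → ·
    (7,1)@(15, 3): e=[-24,91,39] → ·
    (1,2)@(3, 5): e=[60,11,35] → █
    (4,2)@(9, 5): e=[0,53,53] → ·  [on edge]
  covered (14 px):
    · · · · · · █ █ · · · ·
    · █ █ █ █ █ · · · · · ·
    · █ █ █ · · · · · · · ·
    █ █ █ · · · · · · · · ·
    █ · · · · · · · · · · ·
    · · · · · · · · · · · ·
    · · · · · · · · · · · ·
    · · · · · · · · · · · ·
T1:
  2·area = 222  (B↔C swapped to make it positive)
  edge (22, 6)→(3, 12): d=(-19,6) right/bottom  bias=-1
  edge (3, 12)→(4, 0): d=(1,-12) top-left  bias=+0
  edge (4, 0)→(22, 6): d=(18,6) right/bottom  bias=-1
    (2,0)@(5, 1): e=[197,13,12] → █
    (3,0)@(7, 1): e=[185,37,0] → ·  [on edge]
    (2,1)@(5, 3): e=[159,15,48] → █
    (3,1)@(7, 3): e=[147,39,36] → █
    (4,1)@(9, 3): e=[135,63,24] → █
    (5,1)@(11, 3): e=[123,87,12] → █
    (6,1)@(13, 3): e=[111,111,0] → ·  [on edge]
    (2,2)@(5, 5): e=[121,17,84] → █
    (6,2)@(13, 5): e=[73,113,36] → █
    (7,2)@(15, 5): e=[61,137,24] → █
    (8,2)@(17, 5): e=[49,161,12] → █
    (9,2)@(19, 5): e=[37,185,0] → ·  [on edge]
  covered (24 px):
    · · █ · · · · · · · · ·
    · · █ █ █ █ · · · · · ·
    · · █ █ █ █ █ █ █ · · ·
    · · █ █ █ █ █ █ █ · · ·
    · · █ █ █ █ · · · · · ·
    · · █ · · · · · · · · ·
    · · · · · · · · · · · ·
    · · · · · · · · · · · ·
T2:
  2·area = 28
  edge (22, 12)→(10, 4): d=(-12,-8) top-left  bias=+0
  edge (10, 4)→(15, 5): d=(5,1) right/bottom  bias=-1
  edge (15, 5)→(22, 12): d=(7,7) right/bottom  bias=-1
    (5,0)@(11, 1): e=[44,-16,0] → ·  [on edge]
    (2,1)@(5, 3): e=[-28,0,56] → ·  [on edge]
    (6,1)@(13, 3): e=[36,-8,0] → ·  [on edge]
    (6,2)@(13, 5): e=[12,2,14] → █
    (7,2)@(15, 5): e=[28,0,0] → ·  [on edge]
    (6,3)@(13, 7): e=[-12,12,28] → ·
    (7,3)@(15, 7): e=[4,10,14] → █
    (8,3)@(17, 7): e=[20,8,0] → ·  [on edge]
    (7,4)@(15, 9): e=[-20,20,28] → ·
    (9,4)@(19, 9): e=[12,16,0] → ·  [on edge]
    (10,5)@(21, 11): e=[4,24,0] → ·  [on edge]
    (11,6)@(23, 13): e=[-4,32,0] → ·  [on edge]
  covered (2 px):
    · · · · · · · · · · · ·
    · · · · · · · · · · · ·
    · · · · · · █ · · · · ·
    · · · · · · · █ · · · ·
    · · · · · · · · · · · ·
    · · · · · · · · · · · ·
    · · · · · · · · · · · ·
    · · · · · · · · · · · ·
T3:
  2·area = 16
  edge (16, 4)→(20, 4): d=(4,0) top-left  bias=+0
  edge (20, 4)→(16, 8): d=(-4,4) right/bottom  bias=-1
  edge (16, 8)→(16, 4): d=(0,-4) top-left  bias=+0
    (11,0)@(23, 1): e=[-12,0,28] → ·  [on edge]
    (10,1)@(21, 3): e=[-4,0,20] → ·  [on edge]
    (8,2)@(17, 5): e=[4,8,4] → █
    (9,2)@(19, 5): e=[4,0,12] → ·  [on edge]
    (8,3)@(17, 7): e=[12,0,4] → ·  [on edge]
    (7,4)@(15, 9): e=[20,0,-4] → ·  [on edge]
    (6,5)@(13, 11): e=[28,0,-12] → ·  [on edge]
    (5,6)@(11, 13): e=[36,0,-20] → ·  [on edge]
    (4,7)@(9, 15): e=[44,0,-28] → ·  [on edge]
  covered (1 px):
    · · · · · · · · · · · ·
    · · · · · · · · · · · ·
    · · · · · · · · █ · · ·
    · · · · · · · · · · · ·
    · · · · · · · · · · · ·
    · · · · · · · · · · · ·
    · · · · · · · · · · · ·
    · · · · · · · · · · · ·

Answer: [[6,0],[7,0],[1,1],[2,1],[3,1],[4,1],[5,1],[1,2],[2,2],[3,2],[0,3],[1,3],[2,3],[0,4]]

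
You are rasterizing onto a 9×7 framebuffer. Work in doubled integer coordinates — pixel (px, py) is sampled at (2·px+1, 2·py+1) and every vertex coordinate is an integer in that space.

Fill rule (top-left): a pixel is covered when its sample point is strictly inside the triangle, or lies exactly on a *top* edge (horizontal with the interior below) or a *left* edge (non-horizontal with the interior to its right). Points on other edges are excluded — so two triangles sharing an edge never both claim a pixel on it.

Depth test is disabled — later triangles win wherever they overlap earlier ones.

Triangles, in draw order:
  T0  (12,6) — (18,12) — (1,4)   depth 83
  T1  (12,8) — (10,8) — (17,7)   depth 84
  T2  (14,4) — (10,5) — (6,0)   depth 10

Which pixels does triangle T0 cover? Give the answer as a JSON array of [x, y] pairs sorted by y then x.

T0:
  2·area = 54
  edge (12, 6)→(18, 12): d=(6,6) right/bottom  bias=-1
  edge (18, 12)→(1, 4): d=(-17,-8) top-left  bias=+0
  edge (1, 4)→(12, 6): d=(11,2) right/bottom  bias=-1
    (3,0)@(7, 1): e=[0,99,-45] → ·  [on edge]
    (4,1)@(9, 3): e=[0,81,-27] → ·  [on edge]
    (2,2)@(5, 5): e=[36,15,3] → █
    (3,2)@(7, 5): e=[24,31,-1] → ·
    (5,2)@(11, 5): e=[0,63,-9] → ·  [on edge]
    (2,3)@(5, 7): e=[48,-19,25] → ·
    (4,3)@(9, 7): e=[24,13,17] → █
    (5,3)@(11, 7): e=[12,29,13] → █
    (6,3)@(13, 7): e=[0,45,9] → ·  [on edge]
    (4,4)@(9, 9): e=[36,-21,39] → ·
    (5,4)@(11, 9): e=[24,-5,35] → ·
    (6,4)@(13, 9): e=[12,11,31] → █
    (7,4)@(15, 9): e=[0,27,27] → ·  [on edge]
    (8,5)@(17, 11): e=[0,9,45] → ·  [on edge]
  covered (4 px):
    · · · · · · · · ·
    · · · · · · · · ·
    · · █ · · · · · ·
    · · · · █ █ · · ·
    · · · · · · █ · ·
    · · · · · · · · ·
    · · · · · · · · ·
T1:
  2·area = 2
  edge (12, 8)→(10, 8): d=(-2,0) right/bottom  bias=-1
  edge (10, 8)→(17, 7): d=(7,-1) top-left  bias=+0
  edge (17, 7)→(12, 8): d=(-5,1) right/bottom  bias=-1
    (8,3)@(17, 7): e=[2,0,0] → ·  [on edge]
    (1,4)@(3, 9): e=[-2,0,4] → ·  [on edge]
    (3,4)@(7, 9): e=[-2,4,0] → ·  [on edge]
  covered (0 px):
    · · · · · · · · ·
    · · · · · · · · ·
    · · · · · · · · ·
    · · · · · · · · ·
    · · · · · · · · ·
    · · · · · · · · ·
    · · · · · · · · ·
T2:
  2·area = 24
  edge (14, 4)→(10, 5): d=(-4,1) right/bottom  bias=-1
  edge (10, 5)→(6, 0): d=(-4,-5) top-left  bias=+0
  edge (6, 0)→(14, 4): d=(8,4) right/bottom  bias=-1
    (3,0)@(7, 1): e=[19,1,4] → █
    (4,0)@(9, 1): e=[17,11,-4] → ·
    (3,1)@(7, 3): e=[11,-7,20] → ·
    (4,1)@(9, 3): e=[9,3,12] → █
    (5,1)@(11, 3): e=[7,13,4] → █
    (6,1)@(13, 3): e=[5,23,-4] → ·
    (4,2)@(9, 5): e=[1,-5,28] → ·
    (5,2)@(11, 5): e=[-1,5,20] → ·
  covered (3 px):
    · · · █ · · · · ·
    · · · · █ █ · · ·
    · · · · · · · · ·
    · · · · · · · · ·
    · · · · · · · · ·
    · · · · · · · · ·
    · · · · · · · · ·

Final: [[2,2],[4,3],[5,3],[6,4]]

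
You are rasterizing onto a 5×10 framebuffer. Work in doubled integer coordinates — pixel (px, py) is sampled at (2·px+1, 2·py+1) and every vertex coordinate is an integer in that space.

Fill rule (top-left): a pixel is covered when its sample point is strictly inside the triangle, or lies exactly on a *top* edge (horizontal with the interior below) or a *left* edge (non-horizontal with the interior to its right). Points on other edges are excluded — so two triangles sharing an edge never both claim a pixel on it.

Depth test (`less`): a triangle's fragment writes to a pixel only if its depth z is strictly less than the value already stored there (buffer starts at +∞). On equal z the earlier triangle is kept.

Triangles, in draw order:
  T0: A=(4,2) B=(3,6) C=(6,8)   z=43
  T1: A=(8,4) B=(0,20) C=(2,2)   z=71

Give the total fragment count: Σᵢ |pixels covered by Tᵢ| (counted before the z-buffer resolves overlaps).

T0:
  2·area = 14  (B↔C swapped to make it positive)
  edge (4, 2)→(6, 8): d=(2,6) right/bottom  bias=-1
  edge (6, 8)→(3, 6): d=(-3,-2) top-left  bias=+0
  edge (3, 6)→(4, 2): d=(1,-4) top-left  bias=+0
    (2,2)@(5, 5): e=[0,7,7] → .  [on edge]
    (2,3)@(5, 7): e=[4,1,9] → X
    (3,3)@(7, 7): e=[-8,5,17] → .
    (2,4)@(5, 9): e=[8,-5,11] → .
    (3,5)@(7, 11): e=[0,-7,21] → .  [on edge]
    (4,8)@(9, 17): e=[0,-21,35] → .  [on edge]
  covered (1 px):
    . . . . .
    . . . . .
    . . . . .
    . . X . .
    . . . . .
    . . . . .
    . . . . .
    . . . . .
    . . . . .
    . . . . .
T1:
  2·area = 112
  edge (8, 4)→(0, 20): d=(-8,16) right/bottom  bias=-1
  edge (0, 20)→(2, 2): d=(2,-18) top-left  bias=+0
  edge (2, 2)→(8, 4): d=(6,2) right/bottom  bias=-1
    (1,1)@(3, 3): e=[88,20,4] → X
    (2,1)@(5, 3): e=[56,56,0] → .  [on edge]
    (1,2)@(3, 5): e=[72,24,16] → X
    (2,2)@(5, 5): e=[40,60,12] → X
    (3,2)@(7, 5): e=[8,96,8] → X
    (4,2)@(9, 5): e=[-24,132,4] → .
    (1,3)@(3, 7): e=[56,28,28] → X
    (3,3)@(7, 7): e=[-8,100,20] → .
    (1,4)@(3, 9): e=[40,32,40] → X
    (3,4)@(7, 9): e=[-24,104,32] → .
    (0,5)@(1, 11): e=[56,0,56] → X  [on edge]
    (2,5)@(5, 11): e=[-8,72,48] → .
  covered (14 px):
    . . . . .
    . X . . .
    . X X X .
    . X X . .
    . X X . .
    X X . . .
    X X . . .
    X . . . .
    X . . . .
    . . . . .

Answer: 15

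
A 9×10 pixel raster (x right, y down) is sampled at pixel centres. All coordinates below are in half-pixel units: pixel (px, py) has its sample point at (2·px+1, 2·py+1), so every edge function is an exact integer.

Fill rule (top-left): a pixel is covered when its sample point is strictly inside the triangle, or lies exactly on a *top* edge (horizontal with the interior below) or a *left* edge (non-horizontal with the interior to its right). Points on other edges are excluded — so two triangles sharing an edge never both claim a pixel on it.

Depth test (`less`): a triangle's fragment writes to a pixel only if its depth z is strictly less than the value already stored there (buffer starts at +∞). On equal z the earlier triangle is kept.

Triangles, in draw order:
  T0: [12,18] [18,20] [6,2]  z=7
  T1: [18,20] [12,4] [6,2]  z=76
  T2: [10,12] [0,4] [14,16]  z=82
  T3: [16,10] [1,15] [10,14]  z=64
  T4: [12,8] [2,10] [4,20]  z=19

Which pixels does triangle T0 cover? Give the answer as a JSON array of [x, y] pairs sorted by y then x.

T0:
  2·area = 84  (B↔C swapped to make it positive)
  edge (12, 18)→(6, 2): d=(-6,-16) top-left  bias=+0
  edge (6, 2)→(18, 20): d=(12,18) right/bottom  bias=-1
  edge (18, 20)→(12, 18): d=(-6,-2) top-left  bias=+0
    (4,3)@(9, 7): e=[18,6,60] → █
    (5,3)@(11, 7): e=[50,-30,64] → ·
    (4,4)@(9, 9): e=[6,30,48] → █
    (5,4)@(11, 9): e=[38,-6,52] → ·
    (4,5)@(9, 11): e=[-6,54,36] → ·
    (5,5)@(11, 11): e=[26,18,40] → █
    (6,5)@(13, 11): e=[58,-18,44] → ·
    (5,6)@(11, 13): e=[14,42,28] → █
    (6,6)@(13, 13): e=[46,6,32] → █
    (7,6)@(15, 13): e=[78,-30,36] → ·
    (1,7)@(3, 15): e=[-126,210,0] → ·  [on edge]
    (5,7)@(11, 15): e=[2,66,16] → █
    (4,8)@(9, 17): e=[-42,126,0] → ·  [on edge]
    (7,9)@(15, 19): e=[42,42,0] → █  [on edge]
  covered (11 px):
    · · · · · · · · ·
    · · · · · · · · ·
    · · · · · · · · ·
    · · · · █ · · · ·
    · · · · █ · · · ·
    · · · · · █ · · ·
    · · · · · █ █ · ·
    · · · · · █ █ · ·
    · · · · · · █ █ ·
    · · · · · · · █ █
T1:
  2·area = 84  (B↔C swapped to make it positive)
  edge (18, 20)→(6, 2): d=(-12,-18) top-left  bias=+0
  edge (6, 2)→(12, 4): d=(6,2) right/bottom  bias=-1
  edge (12, 4)→(18, 20): d=(6,16) right/bottom  bias=-1
    (1,0)@(3, 1): e=[-42,0,126] → ·  [on edge]
    (3,1)@(7, 3): e=[6,4,74] → █
    (4,1)@(9, 3): e=[42,0,42] → ·  [on edge]
    (3,2)@(7, 5): e=[-18,16,86] → ·
    (4,2)@(9, 5): e=[18,12,54] → █
    (5,2)@(11, 5): e=[54,8,22] → █
    (6,2)@(13, 5): e=[90,4,-10] → ·
    (7,2)@(15, 5): e=[126,0,-42] → ·  [on edge]
    (4,3)@(9, 7): e=[-6,24,66] → ·
    (5,3)@(11, 7): e=[30,20,34] → █
    (6,3)@(13, 7): e=[66,16,2] → █
    (7,3)@(15, 7): e=[102,12,-30] → ·
  covered (10 px):
    · · · · · · · · ·
    · · · █ · · · · ·
    · · · · █ █ · · ·
    · · · · · █ █ · ·
    · · · · · █ █ · ·
    · · · · · · █ · ·
    · · · · · · · █ ·
    · · · · · · · █ ·
    · · · · · · · · ·
    · · · · · · · · ·
T2:
  2·area = 8  (B↔C swapped to make it positive)
  edge (10, 12)→(14, 16): d=(4,4) right/bottom  bias=-1
  edge (14, 16)→(0, 4): d=(-14,-12) top-left  bias=+0
  edge (0, 4)→(10, 12): d=(10,8) right/bottom  bias=-1
    (0,1)@(1, 3): e=[0,26,-18] → ·  [on edge]
    (1,2)@(3, 5): e=[0,22,-14] → ·  [on edge]
    (2,3)@(5, 7): e=[0,18,-10] → ·  [on edge]
    (3,4)@(7, 9): e=[0,14,-6] → ·  [on edge]
    (4,5)@(9, 11): e=[0,10,-2] → ·  [on edge]
    (5,6)@(11, 13): e=[0,6,2] → ·  [on edge]
    (6,7)@(13, 15): e=[0,2,6] → ·  [on edge]
    (7,8)@(15, 17): e=[0,-2,10] → ·  [on edge]
    (8,9)@(17, 19): e=[0,-6,14] → ·  [on edge]
  covered (0 px):
    · · · · · · · · ·
    · · · · · · · · ·
    · · · · · · · · ·
    · · · · · · · · ·
    · · · · · · · · ·
    · · · · · · · · ·
    · · · · · · · · ·
    · · · · · · · · ·
    · · · · · · · · ·
    · · · · · · · · ·
T3:
  2·area = 30  (B↔C swapped to make it positive)
  edge (16, 10)→(10, 14): d=(-6,4) right/bottom  bias=-1
  edge (10, 14)→(1, 15): d=(-9,1) right/bottom  bias=-1
  edge (1, 15)→(16, 10): d=(15,-5) top-left  bias=+0
    (6,5)@(13, 11): e=[6,24,0] → █  [on edge]
    (7,5)@(15, 11): e=[-2,22,10] → ·
    (3,6)@(7, 13): e=[18,12,0] → █  [on edge]
    (4,6)@(9, 13): e=[10,10,10] → █
    (5,6)@(11, 13): e=[2,8,20] → █
    (6,6)@(13, 13): e=[-6,6,30] → ·
    (0,7)@(1, 15): e=[30,0,0] → ·  [on edge]
    (3,7)@(7, 15): e=[6,-6,30] → ·
    (4,7)@(9, 15): e=[-2,-8,40] → ·
    (5,7)@(11, 15): e=[-10,-10,50] → ·
  covered (4 px):
    · · · · · · · · ·
    · · · · · · · · ·
    · · · · · · · · ·
    · · · · · · · · ·
    · · · · · · · · ·
    · · · · · · █ · ·
    · · · █ █ █ · · ·
    · · · · · · · · ·
    · · · · · · · · ·
    · · · · · · · · ·
T4:
  2·area = 104  (B↔C swapped to make it positive)
  edge (12, 8)→(4, 20): d=(-8,12) right/bottom  bias=-1
  edge (4, 20)→(2, 10): d=(-2,-10) top-left  bias=+0
  edge (2, 10)→(12, 8): d=(10,-2) top-left  bias=+0
    (0,2)@(1, 5): e=[156,0,-52] → ·  [on edge]
    (8,3)@(17, 7): e=[-52,156,0] → ·  [on edge]
    (3,4)@(7, 9): e=[52,52,0] → █  [on edge]
    (4,4)@(9, 9): e=[28,72,4] → █
    (5,4)@(11, 9): e=[4,92,8] → █
    (6,4)@(13, 9): e=[-20,112,12] → ·
    (1,5)@(3, 11): e=[84,8,12] → █
    (2,5)@(5, 11): e=[60,28,16] → █
    (5,5)@(11, 11): e=[-12,88,28] → ·
    (1,6)@(3, 13): e=[68,4,32] → █
    (4,6)@(9, 13): e=[-4,64,44] → ·
    (1,7)@(3, 15): e=[52,0,52] → █  [on edge]
  covered (14 px):
    · · · · · · · · ·
    · · · · · · · · ·
    · · · · · · · · ·
    · · · · · · · · ·
    · · · █ █ █ · · ·
    · █ █ █ █ · · · ·
    · █ █ █ · · · · ·
    · █ █ █ · · · · ·
    · · █ · · · · · ·
    · · · · · · · · ·

Result: [[4,3],[4,4],[5,5],[5,6],[6,6],[5,7],[6,7],[6,8],[7,8],[7,9],[8,9]]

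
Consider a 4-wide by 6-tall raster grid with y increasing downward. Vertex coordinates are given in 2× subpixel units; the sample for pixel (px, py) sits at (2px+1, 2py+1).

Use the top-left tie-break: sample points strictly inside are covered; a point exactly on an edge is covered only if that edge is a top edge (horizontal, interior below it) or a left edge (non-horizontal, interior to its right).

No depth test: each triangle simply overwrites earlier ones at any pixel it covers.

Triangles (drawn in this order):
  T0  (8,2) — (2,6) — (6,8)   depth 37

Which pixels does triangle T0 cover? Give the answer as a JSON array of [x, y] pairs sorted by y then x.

T0:
  2·area = 28  (B↔C swapped to make it positive)
  edge (8, 2)→(6, 8): d=(-2,6) right/bottom  bias=-1
  edge (6, 8)→(2, 6): d=(-4,-2) top-left  bias=+0
  edge (2, 6)→(8, 2): d=(6,-4) top-left  bias=+0
    (3,1)@(7, 3): e=[4,22,2] → X
    (2,2)@(5, 5): e=[12,10,6] → X
    (3,2)@(7, 5): e=[0,14,14] → .  [on edge]
    (2,3)@(5, 7): e=[8,2,18] → X
    (3,3)@(7, 7): e=[-4,6,26] → .
    (2,4)@(5, 9): e=[4,-6,30] → .
    (2,5)@(5, 11): e=[0,-14,42] → .  [on edge]
  covered (3 px):
    . . . .
    . . . X
    . . X .
    . . X .
    . . . .
    . . . .

Result: [[3,1],[2,2],[2,3]]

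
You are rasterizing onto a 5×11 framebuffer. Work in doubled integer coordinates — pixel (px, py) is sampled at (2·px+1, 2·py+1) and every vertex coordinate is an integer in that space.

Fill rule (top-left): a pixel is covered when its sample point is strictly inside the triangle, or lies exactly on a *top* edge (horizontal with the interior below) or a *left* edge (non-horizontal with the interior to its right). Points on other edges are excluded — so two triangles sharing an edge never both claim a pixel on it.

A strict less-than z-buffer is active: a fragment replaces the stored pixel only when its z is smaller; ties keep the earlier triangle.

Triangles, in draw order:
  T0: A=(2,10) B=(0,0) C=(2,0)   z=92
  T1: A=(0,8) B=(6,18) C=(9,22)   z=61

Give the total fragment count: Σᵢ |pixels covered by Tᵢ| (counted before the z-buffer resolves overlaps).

T0:
  2·area = 20
  edge (2, 10)→(0, 0): d=(-2,-10) top-left  bias=+0
  edge (0, 0)→(2, 0): d=(2,0) top-left  bias=+0
  edge (2, 0)→(2, 10): d=(0,10) right/bottom  bias=-1
    (0,0)@(1, 1): e=[8,2,10] → #
    (1,0)@(3, 1): e=[28,2,-10] → ·
    (0,1)@(1, 3): e=[4,6,10] → #
    (1,1)@(3, 3): e=[24,6,-10] → ·
    (0,2)@(1, 5): e=[0,10,10] → #  [on edge]
    (1,2)@(3, 5): e=[20,10,-10] → ·
    (0,3)@(1, 7): e=[-4,14,10] → ·
    (1,7)@(3, 15): e=[0,30,-10] → ·  [on edge]
  covered (3 px):
    # · · · ·
    # · · · ·
    # · · · ·
    · · · · ·
    · · · · ·
    · · · · ·
    · · · · ·
    · · · · ·
    · · · · ·
    · · · · ·
    · · · · ·
T1:
  2·area = 6  (B↔C swapped to make it positive)
  edge (0, 8)→(9, 22): d=(9,14) right/bottom  bias=-1
  edge (9, 22)→(6, 18): d=(-3,-4) top-left  bias=+0
  edge (6, 18)→(0, 8): d=(-6,-10) top-left  bias=+0
    (1,6)@(3, 13): e=[3,3,0] → #  [on edge]
    (2,6)@(5, 13): e=[-25,11,20] → ·
    (1,7)@(3, 15): e=[21,-3,-12] → ·
    (3,9)@(7, 19): e=[1,1,4] → #
    (4,9)@(9, 19): e=[-27,9,24] → ·
    (3,10)@(7, 21): e=[19,-5,-8] → ·
  covered (2 px):
    · · · · ·
    · · · · ·
    · · · · ·
    · · · · ·
    · · · · ·
    · · · · ·
    · # · · ·
    · · · · ·
    · · · · ·
    · · · # ·
    · · · · ·

Result: 5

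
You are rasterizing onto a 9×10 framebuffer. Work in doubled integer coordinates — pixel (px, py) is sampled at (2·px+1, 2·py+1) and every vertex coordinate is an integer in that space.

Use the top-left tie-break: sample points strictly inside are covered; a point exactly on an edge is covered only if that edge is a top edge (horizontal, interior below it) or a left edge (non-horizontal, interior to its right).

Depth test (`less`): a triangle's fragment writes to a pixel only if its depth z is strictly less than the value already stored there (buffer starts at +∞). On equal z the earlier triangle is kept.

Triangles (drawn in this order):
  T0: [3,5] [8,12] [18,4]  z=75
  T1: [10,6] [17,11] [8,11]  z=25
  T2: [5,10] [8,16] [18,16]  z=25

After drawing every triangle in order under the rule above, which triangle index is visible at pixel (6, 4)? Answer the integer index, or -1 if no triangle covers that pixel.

T0:
  2·area = 110  (B↔C swapped to make it positive)
  edge (3, 5)→(18, 4): d=(15,-1) top-left  bias=+0
  edge (18, 4)→(8, 12): d=(-10,8) right/bottom  bias=-1
  edge (8, 12)→(3, 5): d=(-5,-7) top-left  bias=+0
    (1,2)@(3, 5): e=[0,110,0] → █  [on edge]
    (2,2)@(5, 5): e=[2,94,14] → █
    (3,2)@(7, 5): e=[4,78,28] → █
    (4,2)@(9, 5): e=[6,62,42] → █
    (5,2)@(11, 5): e=[8,46,56] → █
    (6,2)@(13, 5): e=[10,30,70] → █
    (7,2)@(15, 5): e=[12,14,84] → █
    (8,2)@(17, 5): e=[14,-2,98] → ·
    (1,3)@(3, 7): e=[30,90,-10] → ·
    (2,3)@(5, 7): e=[32,74,4] → █
    (7,3)@(15, 7): e=[42,-6,74] → ·
    (2,4)@(5, 9): e=[62,54,-6] → ·
    (6,9)@(13, 19): e=[220,-110,0] → ·  [on edge]
  covered (16 px):
    · · · · · · · · ·
    · · · · · · · · ·
    · █ █ █ █ █ █ █ ·
    · · █ █ █ █ █ · ·
    · · · █ █ █ · · ·
    · · · · █ · · · ·
    · · · · · · · · ·
    · · · · · · · · ·
    · · · · · · · · ·
    · · · · · · · · ·
T1:
  2·area = 45
  edge (10, 6)→(17, 11): d=(7,5) right/bottom  bias=-1
  edge (17, 11)→(8, 11): d=(-9,0) right/bottom  bias=-1
  edge (8, 11)→(10, 6): d=(2,-5) top-left  bias=+0
    (1,0)@(3, 1): e=[0,90,-45] → ·  [on edge]
    (5,3)@(11, 7): e=[2,36,7] → █
    (6,3)@(13, 7): e=[-8,36,17] → ·
    (4,4)@(9, 9): e=[26,18,1] → █
    (6,4)@(13, 9): e=[6,18,21] → █
    (7,4)@(15, 9): e=[-4,18,31] → ·
    (0,5)@(1, 11): e=[80,0,-35] → ·  [on edge]
    (1,5)@(3, 11): e=[70,0,-25] → ·  [on edge]
    (2,5)@(5, 11): e=[60,0,-15] → ·  [on edge]
    (3,5)@(7, 11): e=[50,0,-5] → ·  [on edge]
    (4,5)@(9, 11): e=[40,0,5] → ·  [on edge]
    (5,5)@(11, 11): e=[30,0,15] → ·  [on edge]
    (6,5)@(13, 11): e=[20,0,25] → ·  [on edge]
    (7,5)@(15, 11): e=[10,0,35] → ·  [on edge]
    (8,5)@(17, 11): e=[0,0,45] → ·  [on edge]
  covered (4 px):
    · · · · · · · · ·
    · · · · · · · · ·
    · · · · · · · · ·
    · · · · · █ · · ·
    · · · · █ █ █ · ·
    · · · · · · · · ·
    · · · · · · · · ·
    · · · · · · · · ·
    · · · · · · · · ·
    · · · · · · · · ·
T2:
  2·area = 60  (B↔C swapped to make it positive)
  edge (5, 10)→(18, 16): d=(13,6) right/bottom  bias=-1
  edge (18, 16)→(8, 16): d=(-10,0) right/bottom  bias=-1
  edge (8, 16)→(5, 10): d=(-3,-6) top-left  bias=+0
    (3,5)@(7, 11): e=[1,50,9] → █
    (4,5)@(9, 11): e=[-11,50,21] → ·
    (3,6)@(7, 13): e=[27,30,3] → █
    (4,6)@(9, 13): e=[15,30,15] → █
    (5,6)@(11, 13): e=[3,30,27] → █
    (6,6)@(13, 13): e=[-9,30,39] → ·
    (3,7)@(7, 15): e=[53,10,-3] → ·
    (4,7)@(9, 15): e=[41,10,9] → █
    (6,7)@(13, 15): e=[17,10,33] → █
    (7,7)@(15, 15): e=[5,10,45] → █
    (8,7)@(17, 15): e=[-7,10,57] → ·
    (4,8)@(9, 17): e=[67,-10,3] → ·
  covered (8 px):
    · · · · · · · · ·
    · · · · · · · · ·
    · · · · · · · · ·
    · · · · · · · · ·
    · · · · · · · · ·
    · · · █ · · · · ·
    · · · █ █ █ · · ·
    · · · · █ █ █ █ ·
    · · · · · · · · ·
    · · · · · · · · ·

Z-buffer (winner per pixel, '.' = empty):
  . . . . . . . . .
  . . . . . . . . .
  . 0 0 0 0 0 0 0 .
  . . 0 0 0 1 0 . .
  . . . 0 1 1 1 . .
  . . . 2 0 . . . .
  . . . 2 2 2 . . .
  . . . . 2 2 2 2 .
  . . . . . . . . .
  . . . . . . . . .

Final: 1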